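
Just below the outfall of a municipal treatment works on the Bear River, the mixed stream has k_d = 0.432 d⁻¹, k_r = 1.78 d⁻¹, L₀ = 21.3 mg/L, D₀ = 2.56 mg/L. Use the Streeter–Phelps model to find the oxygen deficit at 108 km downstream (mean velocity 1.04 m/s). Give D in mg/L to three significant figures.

Travel time t = x/v = 108 km / (1.04 m/s) = 108000 m / 1.04 m/s = 103800 s = 1.202 d.
k_d L₀/(k_r−k_d) = 0.432×21.3/(1.78−0.432) = 9.202/1.348 = 6.826 mg/L.
e^(−k_d t) = e^(−0.432×1.202) = 0.5950; e^(−k_r t) = e^(−1.78×1.202) = 0.1177.
D = 6.826 × (0.5950 − 0.1177) + 2.56 × 0.1177 = 3.258 + 0.3014 = 3.559 mg/L.

D ≈ 3.56 mg/L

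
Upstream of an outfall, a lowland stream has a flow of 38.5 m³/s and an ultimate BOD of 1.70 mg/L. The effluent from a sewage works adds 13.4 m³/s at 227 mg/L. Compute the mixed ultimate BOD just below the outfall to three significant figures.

59.9 mg/L

Flow-weighted mixing: C = (Q_r C_r + Q_w C_w)/(Q_r + Q_w)
= (38.5×1.70 + 13.4×227)/(38.5 + 13.4) = 3107/51.90 = 59.87 mg/L.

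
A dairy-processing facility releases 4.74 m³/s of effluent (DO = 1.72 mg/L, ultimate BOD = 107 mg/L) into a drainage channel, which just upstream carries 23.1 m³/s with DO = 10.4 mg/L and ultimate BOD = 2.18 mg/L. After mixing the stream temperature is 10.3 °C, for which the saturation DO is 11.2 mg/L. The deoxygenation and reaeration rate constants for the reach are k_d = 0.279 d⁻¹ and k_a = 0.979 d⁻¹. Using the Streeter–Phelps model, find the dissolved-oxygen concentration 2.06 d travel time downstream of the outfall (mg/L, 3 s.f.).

DO ≈ 7.47 mg/L

Mixed DO = (23.1×10.4 + 4.74×1.72)/(23.1+4.74) = 248.4/27.84 = 8.922 mg/L.
Mixed L₀ = (23.1×2.18 + 4.74×107)/(27.84) = 557.5/27.84 = 20.03 mg/L.
Initial deficit D₀ = C_s − DO₀ = 11.2 − 8.922 = 2.278 mg/L.
D(2.06) = [0.279×20.03/(0.979−0.279)](e^(−0.279×2.06) − e^(−0.979×2.06)) + 2.278 e^(−0.979×2.06)
= 7.982 × (0.5629 − 0.1331) + 2.278 × 0.1331 = 3.734 mg/L.
DO = 11.2 − 3.734 = 7.466 mg/L.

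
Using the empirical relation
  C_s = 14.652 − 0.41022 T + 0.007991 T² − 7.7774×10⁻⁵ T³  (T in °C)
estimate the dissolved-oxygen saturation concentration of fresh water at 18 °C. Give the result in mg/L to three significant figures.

C_s = 14.652 − 0.41022×18 + 0.007991×18² − 7.7774×10⁻⁵×18³ = 9.404 mg/L.

C_s ≈ 9.40 mg/L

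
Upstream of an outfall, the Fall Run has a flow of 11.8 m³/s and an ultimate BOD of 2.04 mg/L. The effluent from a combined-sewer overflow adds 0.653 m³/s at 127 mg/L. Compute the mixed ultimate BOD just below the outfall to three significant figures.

8.59 mg/L

Flow-weighted mixing: C = (Q_r C_r + Q_w C_w)/(Q_r + Q_w)
= (11.8×2.04 + 0.653×127)/(11.8 + 0.653) = 107.0/12.45 = 8.593 mg/L.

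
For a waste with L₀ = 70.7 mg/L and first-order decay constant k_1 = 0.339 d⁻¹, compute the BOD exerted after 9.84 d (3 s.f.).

y_t = L₀(1 − e^(−k_1 t)) = 70.7 × (1 − e^(−0.339×9.84))
= 70.7 × (1 − 0.03559) = 70.7 × 0.9644 = 68.18 mg/L.

y ≈ 68.2 mg/L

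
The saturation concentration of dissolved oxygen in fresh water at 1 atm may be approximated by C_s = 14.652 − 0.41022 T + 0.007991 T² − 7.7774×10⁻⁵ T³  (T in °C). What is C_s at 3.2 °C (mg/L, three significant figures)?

C_s = 14.652 − 0.41022×3.2 + 0.007991×3.2² − 7.7774×10⁻⁵×3.2³ = 13.42 mg/L.

C_s ≈ 13.4 mg/L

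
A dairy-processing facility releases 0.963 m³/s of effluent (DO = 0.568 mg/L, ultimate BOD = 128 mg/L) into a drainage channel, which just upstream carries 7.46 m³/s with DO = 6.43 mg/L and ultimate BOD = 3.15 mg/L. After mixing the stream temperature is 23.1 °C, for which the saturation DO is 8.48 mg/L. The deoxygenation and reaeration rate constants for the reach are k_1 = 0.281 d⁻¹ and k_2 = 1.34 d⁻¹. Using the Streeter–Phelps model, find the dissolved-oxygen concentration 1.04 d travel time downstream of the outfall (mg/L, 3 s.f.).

DO ≈ 5.50 mg/L

Mixed DO = (7.46×6.43 + 0.963×0.568)/(7.46+0.963) = 48.51/8.423 = 5.760 mg/L.
Mixed L₀ = (7.46×3.15 + 0.963×128)/(8.423) = 146.8/8.423 = 17.42 mg/L.
Initial deficit D₀ = C_s − DO₀ = 8.48 − 5.760 = 2.720 mg/L.
D(1.04) = [0.281×17.42/(1.34−0.281)](e^(−0.281×1.04) − e^(−1.34×1.04)) + 2.720 e^(−1.34×1.04)
= 4.623 × (0.7466 − 0.2482) + 2.720 × 0.2482 = 2.979 mg/L.
DO = 8.48 − 2.979 = 5.501 mg/L.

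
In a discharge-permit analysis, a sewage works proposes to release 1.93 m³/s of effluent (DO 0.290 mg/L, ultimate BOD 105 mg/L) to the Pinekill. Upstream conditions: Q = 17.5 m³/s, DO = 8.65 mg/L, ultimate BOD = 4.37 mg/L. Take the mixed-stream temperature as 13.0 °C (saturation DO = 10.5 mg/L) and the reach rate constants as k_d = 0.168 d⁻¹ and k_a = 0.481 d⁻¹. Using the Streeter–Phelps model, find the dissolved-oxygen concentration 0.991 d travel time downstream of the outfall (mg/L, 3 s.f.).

DO ≈ 7.09 mg/L

Mixed DO = (17.5×8.65 + 1.93×0.290)/(17.5+1.93) = 151.9/19.43 = 7.820 mg/L.
Mixed L₀ = (17.5×4.37 + 1.93×105)/(19.43) = 279.1/19.43 = 14.37 mg/L.
Initial deficit D₀ = C_s − DO₀ = 10.5 − 7.820 = 2.680 mg/L.
D(0.991) = [0.168×14.37/(0.481−0.168)](e^(−0.168×0.991) − e^(−0.481×0.991)) + 2.680 e^(−0.481×0.991)
= 7.711 × (0.8466 − 0.6208) + 2.680 × 0.6208 = 3.405 mg/L.
DO = 10.5 − 3.405 = 7.095 mg/L.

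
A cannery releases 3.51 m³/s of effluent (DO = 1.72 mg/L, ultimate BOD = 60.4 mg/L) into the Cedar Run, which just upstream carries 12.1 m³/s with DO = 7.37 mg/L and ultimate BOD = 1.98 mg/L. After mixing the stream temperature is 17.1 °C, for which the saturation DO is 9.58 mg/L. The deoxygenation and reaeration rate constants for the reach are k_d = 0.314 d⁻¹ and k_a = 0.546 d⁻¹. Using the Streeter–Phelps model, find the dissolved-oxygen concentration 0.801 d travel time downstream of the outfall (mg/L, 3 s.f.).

Mixed DO = (12.1×7.37 + 3.51×1.72)/(12.1+3.51) = 95.21/15.61 = 6.100 mg/L.
Mixed L₀ = (12.1×1.98 + 3.51×60.4)/(15.61) = 236.0/15.61 = 15.12 mg/L.
Initial deficit D₀ = C_s − DO₀ = 9.58 − 6.100 = 3.480 mg/L.
D(0.801) = [0.314×15.12/(0.546−0.314)](e^(−0.314×0.801) − e^(−0.546×0.801)) + 3.480 e^(−0.546×0.801)
= 20.46 × (0.7776 − 0.6457) + 3.480 × 0.6457 = 4.945 mg/L.
DO = 9.58 − 4.945 = 4.635 mg/L.

DO ≈ 4.63 mg/L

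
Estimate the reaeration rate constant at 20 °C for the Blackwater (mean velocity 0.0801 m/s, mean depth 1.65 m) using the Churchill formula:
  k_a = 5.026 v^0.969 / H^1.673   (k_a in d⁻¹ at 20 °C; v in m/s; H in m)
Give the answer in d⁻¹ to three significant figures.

k_a ≈ 0.188 d⁻¹

k_a = 5.026 × 0.0801^0.969 / 1.65^1.673 = 5.026 × 0.08662 / 2.311 = 0.1884 d⁻¹.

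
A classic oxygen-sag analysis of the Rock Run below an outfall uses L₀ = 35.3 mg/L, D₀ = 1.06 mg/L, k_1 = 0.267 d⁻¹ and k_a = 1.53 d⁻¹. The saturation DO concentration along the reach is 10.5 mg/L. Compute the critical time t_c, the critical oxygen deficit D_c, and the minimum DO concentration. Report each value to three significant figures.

With k_a/k_1 = 5.730 and 1 − D₀(k_a−k_1)/(k_1 L₀) = 0.8580,
t_c = ln(5.730 × 0.8580) / (1.53 − 0.267) = ln(4.916) / 1.263 = 1.593/1.263 = 1.261 d.
D_c = (k_1/k_a) L₀ e^(−k_1 t_c) = (0.267/1.53) × 35.3 × e^(−0.267×1.261) = 0.1745 × 35.3 × 0.7141 = 4.399 mg/L.
Minimum DO = C_s − D_c = 10.5 − 4.399 = 6.101 mg/L.

t_c ≈ 1.26 d; D_c ≈ 4.40 mg/L; min DO ≈ 6.10 mg/L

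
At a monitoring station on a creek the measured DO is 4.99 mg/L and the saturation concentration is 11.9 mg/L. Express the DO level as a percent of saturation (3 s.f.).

41.9 % saturation

% saturation = C/C_s × 100 = 4.99/11.9 × 100 = 41.9 %.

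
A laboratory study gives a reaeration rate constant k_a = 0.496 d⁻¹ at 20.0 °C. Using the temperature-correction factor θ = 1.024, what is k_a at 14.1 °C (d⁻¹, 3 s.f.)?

k_a(T₂) = k_a(T₁) · θ^(T₂−T₁) = 0.496 × 1.024^(14.1−20.0)
= 0.496 × 1.024^-5.90 = 0.496 × 0.8694 = 0.4312 d⁻¹.

k_a ≈ 0.431 d⁻¹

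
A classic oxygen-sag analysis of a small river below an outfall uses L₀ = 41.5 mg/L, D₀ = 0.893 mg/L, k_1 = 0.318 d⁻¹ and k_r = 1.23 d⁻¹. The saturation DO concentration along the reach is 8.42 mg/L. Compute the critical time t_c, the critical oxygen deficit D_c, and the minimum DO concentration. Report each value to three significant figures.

At the critical point dD/dt = 0, so k_1 L₀ e^(−k_1 t) = k_r D. Substituting D(t) from the Streeter–Phelps equation and solving for t gives
t_c = ln[(k_r/k_1)(1 − D₀(k_r−k_1)/(k_1 L₀))] / (k_r−k_1).
Here k_r−k_1 = 0.9120 d⁻¹ and 1 − D₀(k_r−k_1)/(k_1 L₀) = 1 − 0.893×0.9120/(0.318×41.5) = 0.9383, so
t_c = ln(3.868 × 0.9383) / 0.9120 = 1.289 / 0.9120 = 1.413 d.
D_c = (k_1/k_r) L₀ e^(−k_1 t_c) = (0.318/1.23) × 41.5 × e^(−0.318×1.413) = 0.2585 × 41.5 × 0.6380 = 6.845 mg/L.
Minimum DO = C_s − D_c = 8.42 − 6.845 = 1.575 mg/L.

t_c ≈ 1.41 d; D_c ≈ 6.84 mg/L; min DO ≈ 1.58 mg/L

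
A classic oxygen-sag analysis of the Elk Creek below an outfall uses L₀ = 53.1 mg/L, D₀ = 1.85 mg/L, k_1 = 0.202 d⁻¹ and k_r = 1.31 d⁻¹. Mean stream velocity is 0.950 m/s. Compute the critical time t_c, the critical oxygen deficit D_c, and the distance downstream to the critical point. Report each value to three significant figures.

t_c ≈ 1.50 d; D_c ≈ 6.05 mg/L; x_c ≈ 123 km

At the critical point dD/dt = 0, so k_1 L₀ e^(−k_1 t) = k_r D. Substituting D(t) from the Streeter–Phelps equation and solving for t gives
t_c = ln[(k_r/k_1)(1 − D₀(k_r−k_1)/(k_1 L₀))] / (k_r−k_1).
Here k_r−k_1 = 1.108 d⁻¹ and 1 − D₀(k_r−k_1)/(k_1 L₀) = 1 − 1.85×1.108/(0.202×53.1) = 0.8089, so
t_c = ln(6.485 × 0.8089) / 1.108 = 1.657 / 1.108 = 1.496 d.
D_c = (k_1/k_r) L₀ e^(−k_1 t_c) = (0.202/1.31) × 53.1 × e^(−0.202×1.496) = 0.1542 × 53.1 × 0.7392 = 6.053 mg/L.
x_c = v t_c = 0.950 m/s × 1.496 d × 86400 s/d = 122800 m ≈ 123 km.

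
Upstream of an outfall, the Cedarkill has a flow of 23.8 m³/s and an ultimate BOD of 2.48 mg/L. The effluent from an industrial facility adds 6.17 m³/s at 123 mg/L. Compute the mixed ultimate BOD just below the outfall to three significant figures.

Flow-weighted mixing: C = (Q_r C_r + Q_w C_w)/(Q_r + Q_w)
= (23.8×2.48 + 6.17×123)/(23.8 + 6.17) = 817.9/29.97 = 27.29 mg/L.

27.3 mg/L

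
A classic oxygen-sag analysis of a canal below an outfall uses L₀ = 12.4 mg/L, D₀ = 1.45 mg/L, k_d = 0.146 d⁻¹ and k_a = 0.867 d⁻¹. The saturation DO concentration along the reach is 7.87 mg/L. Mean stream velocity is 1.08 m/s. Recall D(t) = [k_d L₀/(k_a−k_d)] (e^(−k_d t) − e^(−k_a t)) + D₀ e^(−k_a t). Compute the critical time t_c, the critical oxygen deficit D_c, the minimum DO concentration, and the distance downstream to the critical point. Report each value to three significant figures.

t_c ≈ 1.28 d; D_c ≈ 1.73 mg/L; min DO ≈ 6.14 mg/L; x_c ≈ 119 km

At the critical point dD/dt = 0, so k_d L₀ e^(−k_d t) = k_a D. Substituting D(t) from the Streeter–Phelps equation and solving for t gives
t_c = ln[(k_a/k_d)(1 − D₀(k_a−k_d)/(k_d L₀))] / (k_a−k_d).
Here k_a−k_d = 0.7210 d⁻¹ and 1 − D₀(k_a−k_d)/(k_d L₀) = 1 − 1.45×0.7210/(0.146×12.4) = 0.4225, so
t_c = ln(5.938 × 0.4225) / 0.7210 = 0.9199 / 0.7210 = 1.276 d.
D_c = (k_d/k_a) L₀ e^(−k_d t_c) = (0.146/0.867) × 12.4 × e^(−0.146×1.276) = 0.1684 × 12.4 × 0.8300 = 1.733 mg/L.
Minimum DO = C_s − D_c = 7.87 − 1.733 = 6.137 mg/L.
x_c = v t_c = 1.08 m/s × 1.276 d × 86400 s/d = 119100 m ≈ 119 km.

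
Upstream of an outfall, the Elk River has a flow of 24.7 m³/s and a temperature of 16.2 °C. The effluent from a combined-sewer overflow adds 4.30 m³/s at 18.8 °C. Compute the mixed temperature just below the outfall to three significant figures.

16.6 °C

Flow-weighted mixing: C = (Q_r C_r + Q_w C_w)/(Q_r + Q_w)
= (24.7×16.2 + 4.30×18.8)/(24.7 + 4.30) = 481.0/29.00 = 16.59 °C.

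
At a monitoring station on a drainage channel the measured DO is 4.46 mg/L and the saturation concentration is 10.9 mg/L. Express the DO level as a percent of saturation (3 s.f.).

40.9 % saturation

% saturation = C/C_s × 100 = 4.46/10.9 × 100 = 40.9 %.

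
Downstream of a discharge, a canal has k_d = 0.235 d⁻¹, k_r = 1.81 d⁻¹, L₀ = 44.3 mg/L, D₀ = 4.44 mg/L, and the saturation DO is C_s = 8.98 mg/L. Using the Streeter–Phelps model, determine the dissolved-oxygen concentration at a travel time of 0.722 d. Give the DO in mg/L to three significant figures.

DO ≈ 3.99 mg/L

k_d L₀/(k_r−k_d) = 0.235×44.3/(1.81−0.235) = 10.41/1.575 = 6.610 mg/L.
e^(−k_d t) = e^(−0.235×0.7220) = 0.8439; e^(−k_r t) = e^(−1.81×0.7220) = 0.2707.
D = 6.610 × (0.8439 − 0.2707) + 4.44 × 0.2707 = 3.789 + 1.202 = 4.991 mg/L.
DO = C_s − D = 8.98 − 4.991 = 3.989 mg/L.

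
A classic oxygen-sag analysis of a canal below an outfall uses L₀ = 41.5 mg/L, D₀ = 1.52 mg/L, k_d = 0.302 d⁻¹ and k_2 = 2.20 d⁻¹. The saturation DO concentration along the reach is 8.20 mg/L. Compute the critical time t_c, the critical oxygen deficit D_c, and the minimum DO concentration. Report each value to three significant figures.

t_c = [1/(k_2−k_d)] ln[(k_2/k_d)(1 − D₀(k_2−k_d)/(k_d L₀))]
= [1/(2.20−0.302)] ln[(2.20/0.302)(1 − 1.52×1.898/(0.302×41.5))]
= (1/1.898) ln[7.285 × 0.7698] = 0.5269 × ln(5.608) = 0.5269 × 1.724 = 0.9084 d.
L(t_c) = L₀ e^(−k_d t_c) = 41.5 × 0.7601 = 31.54 mg/L, and at the critical point k_2 D_c = k_d L, so D_c = (0.302/2.20) × 31.54 = 4.330 mg/L.
Minimum DO = C_s − D_c = 8.20 − 4.330 = 3.870 mg/L.

t_c ≈ 0.908 d; D_c ≈ 4.33 mg/L; min DO ≈ 3.87 mg/L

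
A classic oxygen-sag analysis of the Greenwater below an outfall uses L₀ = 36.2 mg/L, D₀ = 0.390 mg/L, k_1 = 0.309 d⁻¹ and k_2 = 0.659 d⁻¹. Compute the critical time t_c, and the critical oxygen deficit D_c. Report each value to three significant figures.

t_c = [1/(k_2−k_1)] ln[(k_2/k_1)(1 − D₀(k_2−k_1)/(k_1 L₀))]
= [1/(0.659−0.309)] ln[(0.659/0.309)(1 − 0.390×0.3500/(0.309×36.2))]
= (1/0.3500) ln[2.133 × 0.9878] = 2.857 × ln(2.107) = 2.857 × 0.7451 = 2.129 d.
D_c = (k_1/k_2) L₀ e^(−k_1 t_c) = (0.309/0.659) × 36.2 × e^(−0.309×2.129) = 0.4689 × 36.2 × 0.5180 = 8.792 mg/L.

t_c ≈ 2.13 d; D_c ≈ 8.79 mg/L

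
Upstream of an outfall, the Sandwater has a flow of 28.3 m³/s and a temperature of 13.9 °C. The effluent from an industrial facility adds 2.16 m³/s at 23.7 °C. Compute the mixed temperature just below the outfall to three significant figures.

Flow-weighted mixing: C = (Q_r C_r + Q_w C_w)/(Q_r + Q_w)
= (28.3×13.9 + 2.16×23.7)/(28.3 + 2.16) = 444.6/30.46 = 14.59 °C.

14.6 °C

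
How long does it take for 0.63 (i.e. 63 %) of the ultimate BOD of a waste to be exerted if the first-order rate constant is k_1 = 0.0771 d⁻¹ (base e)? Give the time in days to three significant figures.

t ≈ 12.9 d

y/L₀ = 1 − e^(−k_1 t) = 0.63 ⇒ e^(−k_1 t) = 0.370
t = −ln(0.370) / 0.0771 = 0.9943 / 0.0771 = 12.90 d.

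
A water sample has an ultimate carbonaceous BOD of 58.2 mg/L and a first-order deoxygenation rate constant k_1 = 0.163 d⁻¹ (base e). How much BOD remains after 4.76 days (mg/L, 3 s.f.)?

L_t = L₀ e^(−k_1 t) = 58.2 × e^(−0.163×4.76) = 58.2 × 0.4603 = 26.79 mg/L.

L ≈ 26.8 mg/L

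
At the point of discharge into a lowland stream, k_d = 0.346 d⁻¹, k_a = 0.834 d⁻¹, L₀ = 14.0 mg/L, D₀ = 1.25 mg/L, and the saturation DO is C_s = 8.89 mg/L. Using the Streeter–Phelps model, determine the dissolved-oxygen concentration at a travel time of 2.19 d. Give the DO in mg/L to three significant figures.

DO ≈ 5.63 mg/L

k_d L₀/(k_a−k_d) = 0.346×14.0/(0.834−0.346) = 4.844/0.4880 = 9.926 mg/L.
e^(−k_d t) = e^(−0.346×2.190) = 0.4687; e^(−k_a t) = e^(−0.834×2.190) = 0.1610.
D = 9.926 × (0.4687 − 0.1610) + 1.25 × 0.1610 = 3.055 + 0.2012 = 3.256 mg/L.
DO = C_s − D = 8.89 − 3.256 = 5.634 mg/L.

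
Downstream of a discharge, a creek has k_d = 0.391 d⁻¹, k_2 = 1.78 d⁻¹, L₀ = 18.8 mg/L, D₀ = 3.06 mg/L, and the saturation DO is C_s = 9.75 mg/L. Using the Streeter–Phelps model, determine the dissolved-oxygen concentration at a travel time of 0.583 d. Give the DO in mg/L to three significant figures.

DO ≈ 6.33 mg/L

k_d L₀/(k_2−k_d) = 0.391×18.8/(1.78−0.391) = 7.351/1.389 = 5.292 mg/L.
e^(−k_d t) = e^(−0.391×0.5830) = 0.7962; e^(−k_2 t) = e^(−1.78×0.5830) = 0.3543.
D = 5.292 × (0.7962 − 0.3543) + 3.06 × 0.3543 = 2.339 + 1.084 = 3.423 mg/L.
DO = C_s − D = 9.75 − 3.423 = 6.327 mg/L.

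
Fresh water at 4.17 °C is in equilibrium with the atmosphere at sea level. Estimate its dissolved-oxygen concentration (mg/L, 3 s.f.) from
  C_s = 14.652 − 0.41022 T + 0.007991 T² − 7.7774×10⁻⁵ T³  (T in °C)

C_s ≈ 13.1 mg/L

C_s = 14.652 − 0.41022×4.17 + 0.007991×4.17² − 7.7774×10⁻⁵×4.17³ = 13.07 mg/L.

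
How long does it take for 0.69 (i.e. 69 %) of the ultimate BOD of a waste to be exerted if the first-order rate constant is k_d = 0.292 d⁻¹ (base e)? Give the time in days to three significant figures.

t ≈ 4.01 d

y/L₀ = 1 − e^(−k_d t) = 0.69 ⇒ e^(−k_d t) = 0.310
t = −ln(0.310) / 0.292 = 1.171 / 0.292 = 4.011 d.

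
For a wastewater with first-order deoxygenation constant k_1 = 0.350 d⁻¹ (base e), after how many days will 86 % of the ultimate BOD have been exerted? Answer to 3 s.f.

y/L₀ = 1 − e^(−k_1 t) = 0.86 ⇒ e^(−k_1 t) = 0.140
t = −ln(0.140) / 0.350 = 1.966 / 0.350 = 5.617 d.

t ≈ 5.62 d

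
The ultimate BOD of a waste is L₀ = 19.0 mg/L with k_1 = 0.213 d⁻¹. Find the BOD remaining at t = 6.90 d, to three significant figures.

L ≈ 4.37 mg/L

L_t = L₀ e^(−k_1 t) = 19.0 × e^(−0.213×6.90) = 19.0 × 0.2300 = 4.370 mg/L.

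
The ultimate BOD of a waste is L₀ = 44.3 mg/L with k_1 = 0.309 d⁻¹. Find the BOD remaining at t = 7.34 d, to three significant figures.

L ≈ 4.59 mg/L

L_t = L₀ e^(−k_1 t) = 44.3 × e^(−0.309×7.34) = 44.3 × 0.1035 = 4.586 mg/L.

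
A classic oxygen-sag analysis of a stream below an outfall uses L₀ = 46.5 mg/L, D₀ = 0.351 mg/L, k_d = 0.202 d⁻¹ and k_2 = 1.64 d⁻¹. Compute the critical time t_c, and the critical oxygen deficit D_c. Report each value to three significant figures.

With k_2/k_d = 8.119 and 1 − D₀(k_2−k_d)/(k_d L₀) = 0.9463,
t_c = ln(8.119 × 0.9463) / (1.64 − 0.202) = ln(7.683) / 1.438 = 2.039/1.438 = 1.418 d.
L(t_c) = L₀ e^(−k_d t_c) = 46.5 × 0.7509 = 34.92 mg/L, and at the critical point k_2 D_c = k_d L, so D_c = (0.202/1.64) × 34.92 = 4.301 mg/L.

t_c ≈ 1.42 d; D_c ≈ 4.30 mg/L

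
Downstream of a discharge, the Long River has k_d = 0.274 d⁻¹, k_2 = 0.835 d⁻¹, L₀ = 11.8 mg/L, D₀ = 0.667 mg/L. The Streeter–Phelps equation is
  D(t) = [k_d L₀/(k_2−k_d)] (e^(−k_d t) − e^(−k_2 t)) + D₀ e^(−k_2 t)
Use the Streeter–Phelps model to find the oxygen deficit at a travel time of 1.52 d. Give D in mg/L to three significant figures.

D ≈ 2.37 mg/L

k_d L₀/(k_2−k_d) = 0.274×11.8/(0.835−0.274) = 3.233/0.5610 = 5.763 mg/L.
e^(−k_d t) = e^(−0.274×1.520) = 0.6594; e^(−k_2 t) = e^(−0.835×1.520) = 0.2811.
D = 5.763 × (0.6594 − 0.2811) + 0.667 × 0.2811 = 2.180 + 0.1875 = 2.368 mg/L.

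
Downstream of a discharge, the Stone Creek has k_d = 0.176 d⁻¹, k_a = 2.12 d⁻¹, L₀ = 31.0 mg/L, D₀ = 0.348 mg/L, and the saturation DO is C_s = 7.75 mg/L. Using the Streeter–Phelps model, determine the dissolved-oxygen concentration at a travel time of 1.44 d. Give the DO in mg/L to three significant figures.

DO ≈ 5.69 mg/L

k_d L₀/(k_a−k_d) = 0.176×31.0/(2.12−0.176) = 5.456/1.944 = 2.807 mg/L.
e^(−k_d t) = e^(−0.176×1.440) = 0.7761; e^(−k_a t) = e^(−2.12×1.440) = 0.04723.
D = 2.807 × (0.7761 − 0.04723) + 0.348 × 0.04723 = 2.046 + 0.01643 = 2.062 mg/L.
DO = C_s − D = 7.75 − 2.062 = 5.688 mg/L.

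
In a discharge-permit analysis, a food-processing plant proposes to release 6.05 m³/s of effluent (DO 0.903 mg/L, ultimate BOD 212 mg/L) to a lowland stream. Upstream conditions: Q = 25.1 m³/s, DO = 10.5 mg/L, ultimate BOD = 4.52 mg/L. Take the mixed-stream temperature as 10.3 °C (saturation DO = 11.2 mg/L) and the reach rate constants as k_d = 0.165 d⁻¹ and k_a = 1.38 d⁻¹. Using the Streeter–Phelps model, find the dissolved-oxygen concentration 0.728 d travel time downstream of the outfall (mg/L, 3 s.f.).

Mixed DO = (25.1×10.5 + 6.05×0.903)/(25.1+6.05) = 269.0/31.15 = 8.636 mg/L.
Mixed L₀ = (25.1×4.52 + 6.05×212)/(31.15) = 1396/31.15 = 44.82 mg/L.
Initial deficit D₀ = C_s − DO₀ = 11.2 − 8.636 = 2.564 mg/L.
D(0.728) = [0.165×44.82/(1.38−0.165)](e^(−0.165×0.728) − e^(−1.38×0.728)) + 2.564 e^(−1.38×0.728)
= 6.086 × (0.8868 − 0.3662) + 2.564 × 0.3662 = 4.108 mg/L.
DO = 11.2 − 4.108 = 7.092 mg/L.

DO ≈ 7.09 mg/L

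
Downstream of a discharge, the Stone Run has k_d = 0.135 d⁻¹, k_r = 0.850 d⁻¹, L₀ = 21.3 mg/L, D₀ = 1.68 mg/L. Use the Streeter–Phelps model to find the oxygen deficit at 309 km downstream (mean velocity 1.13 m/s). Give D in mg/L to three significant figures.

D ≈ 2.46 mg/L

Travel time t = x/v = 309 km / (1.13 m/s) = 309000 m / 1.13 m/s = 273500 s = 3.165 d.
k_d L₀/(k_r−k_d) = 0.135×21.3/(0.850−0.135) = 2.876/0.7150 = 4.022 mg/L.
e^(−k_d t) = e^(−0.135×3.165) = 0.6523; e^(−k_r t) = e^(−0.850×3.165) = 0.06787.
D = 4.022 × (0.6523 − 0.06787) + 1.68 × 0.06787 = 2.350 + 0.1140 = 2.464 mg/L.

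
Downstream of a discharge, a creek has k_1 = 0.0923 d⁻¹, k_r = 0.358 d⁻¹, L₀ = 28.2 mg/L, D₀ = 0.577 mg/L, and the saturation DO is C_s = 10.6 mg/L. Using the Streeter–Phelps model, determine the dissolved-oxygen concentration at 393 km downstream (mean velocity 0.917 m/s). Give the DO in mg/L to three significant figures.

Travel time t = x/v = 393 km / (0.917 m/s) = 393000 m / 0.917 m/s = 428600 s = 4.960 d.
k_1 L₀/(k_r−k_1) = 0.0923×28.2/(0.358−0.0923) = 2.603/0.2657 = 9.796 mg/L.
e^(−k_1 t) = e^(−0.0923×4.960) = 0.6327; e^(−k_r t) = e^(−0.358×4.960) = 0.1693.
D = 9.796 × (0.6327 − 0.1693) + 0.577 × 0.1693 = 4.539 + 0.09771 = 4.636 mg/L.
DO = C_s − D = 10.6 − 4.636 = 5.964 mg/L.

DO ≈ 5.96 mg/L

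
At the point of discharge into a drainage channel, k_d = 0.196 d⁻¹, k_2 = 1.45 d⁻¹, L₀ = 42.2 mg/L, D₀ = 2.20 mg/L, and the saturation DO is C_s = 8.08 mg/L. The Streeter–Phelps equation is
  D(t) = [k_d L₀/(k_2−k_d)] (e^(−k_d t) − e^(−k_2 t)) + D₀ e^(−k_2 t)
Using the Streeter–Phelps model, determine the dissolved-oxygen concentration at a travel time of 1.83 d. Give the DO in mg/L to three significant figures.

DO ≈ 3.78 mg/L

k_d L₀/(k_2−k_d) = 0.196×42.2/(1.45−0.196) = 8.271/1.254 = 6.596 mg/L.
e^(−k_d t) = e^(−0.196×1.830) = 0.6986; e^(−k_2 t) = e^(−1.45×1.830) = 0.07040.
D = 6.596 × (0.6986 − 0.07040) + 2.20 × 0.07040 = 4.143 + 0.1549 = 4.298 mg/L.
DO = C_s − D = 8.08 − 4.298 = 3.782 mg/L.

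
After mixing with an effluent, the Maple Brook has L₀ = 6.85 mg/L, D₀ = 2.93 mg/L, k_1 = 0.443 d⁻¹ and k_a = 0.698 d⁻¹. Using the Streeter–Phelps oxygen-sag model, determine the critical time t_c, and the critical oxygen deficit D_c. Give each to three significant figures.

At the critical point dD/dt = 0, so k_1 L₀ e^(−k_1 t) = k_a D. Substituting D(t) from the Streeter–Phelps equation and solving for t gives
t_c = ln[(k_a/k_1)(1 − D₀(k_a−k_1)/(k_1 L₀))] / (k_a−k_1).
Here k_a−k_1 = 0.2550 d⁻¹ and 1 − D₀(k_a−k_1)/(k_1 L₀) = 1 − 2.93×0.2550/(0.443×6.85) = 0.7538, so
t_c = ln(1.576 × 0.7538) / 0.2550 = 0.1720 / 0.2550 = 0.6745 d.
D_c = (k_1/k_a) L₀ e^(−k_1 t_c) = (0.443/0.698) × 6.85 × e^(−0.443×0.6745) = 0.6347 × 6.85 × 0.7417 = 3.225 mg/L.

t_c ≈ 0.675 d; D_c ≈ 3.22 mg/L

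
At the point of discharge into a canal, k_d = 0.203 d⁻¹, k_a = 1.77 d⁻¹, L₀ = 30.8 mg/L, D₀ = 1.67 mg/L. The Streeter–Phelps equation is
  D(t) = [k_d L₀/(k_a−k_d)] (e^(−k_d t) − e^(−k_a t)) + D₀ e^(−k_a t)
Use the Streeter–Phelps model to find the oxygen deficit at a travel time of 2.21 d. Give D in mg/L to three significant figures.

k_d L₀/(k_a−k_d) = 0.203×30.8/(1.77−0.203) = 6.252/1.567 = 3.990 mg/L.
e^(−k_d t) = e^(−0.203×2.210) = 0.6385; e^(−k_a t) = e^(−1.77×2.210) = 0.02001.
D = 3.990 × (0.6385 − 0.02001) + 1.67 × 0.02001 = 2.468 + 0.03341 = 2.501 mg/L.

D ≈ 2.50 mg/L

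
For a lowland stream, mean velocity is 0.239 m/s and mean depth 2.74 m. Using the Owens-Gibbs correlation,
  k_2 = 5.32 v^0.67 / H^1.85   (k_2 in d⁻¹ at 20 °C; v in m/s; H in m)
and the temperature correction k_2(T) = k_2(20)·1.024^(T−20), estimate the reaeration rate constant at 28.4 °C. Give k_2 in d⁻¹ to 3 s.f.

k_2(20) = 5.32 × 0.239^0.67 / 2.74^1.85 = 5.32 × 0.3833 / 6.454 = 0.3159 d⁻¹.
k_2(28.4) = 0.3159 × 1.024^(28.4−20) = 0.3159 × 1.220 = 0.3856 d⁻¹.

k_2 ≈ 0.386 d⁻¹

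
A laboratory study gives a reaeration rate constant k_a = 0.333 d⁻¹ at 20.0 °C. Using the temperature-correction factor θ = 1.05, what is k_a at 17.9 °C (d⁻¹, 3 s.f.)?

k_a(T₂) = k_a(T₁) · θ^(T₂−T₁) = 0.333 × 1.05^(17.9−20.0)
= 0.333 × 1.05^-2.10 = 0.333 × 0.9026 = 0.3006 d⁻¹.

k_a ≈ 0.301 d⁻¹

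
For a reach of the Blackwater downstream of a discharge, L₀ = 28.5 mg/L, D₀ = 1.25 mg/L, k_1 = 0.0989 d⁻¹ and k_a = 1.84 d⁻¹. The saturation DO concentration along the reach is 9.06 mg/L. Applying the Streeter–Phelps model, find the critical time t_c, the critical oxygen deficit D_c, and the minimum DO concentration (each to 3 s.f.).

t_c ≈ 0.830 d; D_c ≈ 1.41 mg/L; min DO ≈ 7.65 mg/L

At the critical point dD/dt = 0, so k_1 L₀ e^(−k_1 t) = k_a D. Substituting D(t) from the Streeter–Phelps equation and solving for t gives
t_c = ln[(k_a/k_1)(1 − D₀(k_a−k_1)/(k_1 L₀))] / (k_a−k_1).
Here k_a−k_1 = 1.741 d⁻¹ and 1 − D₀(k_a−k_1)/(k_1 L₀) = 1 − 1.25×1.741/(0.0989×28.5) = 0.2279, so
t_c = ln(18.60 × 0.2279) / 1.741 = 1.444 / 1.741 = 0.8296 d.
L(t_c) = L₀ e^(−k_1 t_c) = 28.5 × 0.9212 = 26.26 mg/L, and at the critical point k_a D_c = k_1 L, so D_c = (0.0989/1.84) × 26.26 = 1.411 mg/L.
Minimum DO = C_s − D_c = 9.06 − 1.411 = 7.649 mg/L.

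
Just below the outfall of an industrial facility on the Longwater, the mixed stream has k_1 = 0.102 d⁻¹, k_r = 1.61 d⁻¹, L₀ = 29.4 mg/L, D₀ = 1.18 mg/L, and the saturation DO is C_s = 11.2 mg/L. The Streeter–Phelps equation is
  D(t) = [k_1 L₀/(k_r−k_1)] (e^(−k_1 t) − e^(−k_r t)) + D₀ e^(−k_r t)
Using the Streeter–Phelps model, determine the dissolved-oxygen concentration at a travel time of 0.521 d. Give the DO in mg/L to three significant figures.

DO ≈ 9.66 mg/L

k_1 L₀/(k_r−k_1) = 0.102×29.4/(1.61−0.102) = 2.999/1.508 = 1.989 mg/L.
e^(−k_1 t) = e^(−0.102×0.5210) = 0.9482; e^(−k_r t) = e^(−1.61×0.5210) = 0.4322.
D = 1.989 × (0.9482 − 0.4322) + 1.18 × 0.4322 = 1.026 + 0.5100 = 1.536 mg/L.
DO = C_s − D = 11.2 − 1.536 = 9.664 mg/L.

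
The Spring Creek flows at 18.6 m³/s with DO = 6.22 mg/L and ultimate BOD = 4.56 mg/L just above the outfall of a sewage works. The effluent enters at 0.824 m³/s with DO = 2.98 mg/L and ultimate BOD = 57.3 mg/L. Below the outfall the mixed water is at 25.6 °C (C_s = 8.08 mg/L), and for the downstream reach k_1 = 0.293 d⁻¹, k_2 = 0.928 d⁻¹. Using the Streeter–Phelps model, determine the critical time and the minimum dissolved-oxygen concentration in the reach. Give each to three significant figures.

t_c ≈ 0.220 d; minimum DO ≈ 6.07 mg/L

Mixed DO = (18.6×6.22 + 0.824×2.98)/(18.6+0.824) = 118.1/19.42 = 6.083 mg/L.
Mixed L₀ = (18.6×4.56 + 0.824×57.3)/(19.42) = 132.0/19.42 = 6.797 mg/L.
Initial deficit D₀ = C_s − DO₀ = 8.08 − 6.083 = 1.997 mg/L.
t_c = (1/0.6350) ln[(0.928/0.293)(1 − 1.997×0.6350/(0.293×6.797))] = 1.575 × ln(1.150) = 0.2203 d.
D_c = (0.293/0.928) × 6.797 × e^(−0.293×0.2203) = 0.3157 × 6.797 × 0.9375 = 2.012 mg/L.
Minimum DO = 8.08 − 2.012 = 6.068 mg/L.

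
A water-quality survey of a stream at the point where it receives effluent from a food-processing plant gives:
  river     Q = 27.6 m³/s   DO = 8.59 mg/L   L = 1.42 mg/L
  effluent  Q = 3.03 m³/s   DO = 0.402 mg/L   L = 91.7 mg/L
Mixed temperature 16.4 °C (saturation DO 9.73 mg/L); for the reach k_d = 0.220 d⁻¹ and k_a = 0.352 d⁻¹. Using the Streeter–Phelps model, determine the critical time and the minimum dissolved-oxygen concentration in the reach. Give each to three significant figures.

Mixed DO = (27.6×8.59 + 3.03×0.402)/(27.6+3.03) = 238.3/30.63 = 7.780 mg/L.
Mixed L₀ = (27.6×1.42 + 3.03×91.7)/(30.63) = 317.0/30.63 = 10.35 mg/L.
Initial deficit D₀ = C_s − DO₀ = 9.73 − 7.780 = 1.950 mg/L.
t_c = (1/0.1320) ln[(0.352/0.220)(1 − 1.950×0.1320/(0.220×10.35))] = 7.576 × ln(1.419) = 2.652 d.
D_c = (0.220/0.352) × 10.35 × e^(−0.220×2.652) = 0.6250 × 10.35 × 0.5580 = 3.610 mg/L.
Minimum DO = 9.73 − 3.610 = 6.120 mg/L.

t_c ≈ 2.65 d; minimum DO ≈ 6.12 mg/L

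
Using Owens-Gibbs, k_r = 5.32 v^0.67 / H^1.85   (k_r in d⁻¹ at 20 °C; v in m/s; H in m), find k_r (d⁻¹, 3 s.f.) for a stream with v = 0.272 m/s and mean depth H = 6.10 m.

k_r ≈ 0.0784 d⁻¹

k_r = 5.32 × 0.272^0.67 / 6.10^1.85 = 5.32 × 0.4180 / 28.37 = 0.07838 d⁻¹.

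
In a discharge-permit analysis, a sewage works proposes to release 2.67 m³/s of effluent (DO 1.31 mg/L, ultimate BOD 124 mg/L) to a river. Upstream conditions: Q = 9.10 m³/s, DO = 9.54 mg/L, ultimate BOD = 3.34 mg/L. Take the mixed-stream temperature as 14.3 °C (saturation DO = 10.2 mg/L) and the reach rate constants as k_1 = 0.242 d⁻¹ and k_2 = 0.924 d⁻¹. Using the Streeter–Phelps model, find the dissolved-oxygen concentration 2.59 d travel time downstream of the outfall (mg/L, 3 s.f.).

DO ≈ 5.14 mg/L

Mixed DO = (9.10×9.54 + 2.67×1.31)/(9.10+2.67) = 90.31/11.77 = 7.673 mg/L.
Mixed L₀ = (9.10×3.34 + 2.67×124)/(11.77) = 361.5/11.77 = 30.71 mg/L.
Initial deficit D₀ = C_s − DO₀ = 10.2 − 7.673 = 2.527 mg/L.
D(2.59) = [0.242×30.71/(0.924−0.242)](e^(−0.242×2.59) − e^(−0.924×2.59)) + 2.527 e^(−0.924×2.59)
= 10.90 × (0.5343 − 0.09134) + 2.527 × 0.09134 = 5.058 mg/L.
DO = 10.2 − 5.058 = 5.142 mg/L.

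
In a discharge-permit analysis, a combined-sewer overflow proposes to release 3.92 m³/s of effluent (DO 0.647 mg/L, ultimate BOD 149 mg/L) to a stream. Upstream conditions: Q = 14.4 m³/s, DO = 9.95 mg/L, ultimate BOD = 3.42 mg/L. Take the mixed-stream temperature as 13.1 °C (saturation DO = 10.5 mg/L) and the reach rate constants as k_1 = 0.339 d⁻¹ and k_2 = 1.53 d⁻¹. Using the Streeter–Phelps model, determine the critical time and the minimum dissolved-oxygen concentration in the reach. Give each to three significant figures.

t_c ≈ 1.01 d; minimum DO ≈ 5.07 mg/L

Mixed DO = (14.4×9.95 + 3.92×0.647)/(14.4+3.92) = 145.8/18.32 = 7.959 mg/L.
Mixed L₀ = (14.4×3.42 + 3.92×149)/(18.32) = 633.3/18.32 = 34.57 mg/L.
Initial deficit D₀ = C_s − DO₀ = 10.5 − 7.959 = 2.541 mg/L.
t_c = (1/1.191) ln[(1.53/0.339)(1 − 2.541×1.191/(0.339×34.57))] = 0.8396 × ln(3.348) = 1.015 d.
D_c = (0.339/1.53) × 34.57 × e^(−0.339×1.015) = 0.2216 × 34.57 × 0.7090 = 5.431 mg/L.
Minimum DO = 10.5 − 5.431 = 5.069 mg/L.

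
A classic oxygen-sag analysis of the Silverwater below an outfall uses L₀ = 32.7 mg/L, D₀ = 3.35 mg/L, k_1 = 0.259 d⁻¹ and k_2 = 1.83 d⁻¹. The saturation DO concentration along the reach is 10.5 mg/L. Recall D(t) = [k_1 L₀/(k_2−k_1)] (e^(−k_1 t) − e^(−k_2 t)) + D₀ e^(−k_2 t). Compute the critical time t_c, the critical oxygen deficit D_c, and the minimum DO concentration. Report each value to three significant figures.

t_c ≈ 0.626 d; D_c ≈ 3.94 mg/L; min DO ≈ 6.56 mg/L

At the critical point dD/dt = 0, so k_1 L₀ e^(−k_1 t) = k_2 D. Substituting D(t) from the Streeter–Phelps equation and solving for t gives
t_c = ln[(k_2/k_1)(1 − D₀(k_2−k_1)/(k_1 L₀))] / (k_2−k_1).
Here k_2−k_1 = 1.571 d⁻¹ and 1 − D₀(k_2−k_1)/(k_1 L₀) = 1 − 3.35×1.571/(0.259×32.7) = 0.3786, so
t_c = ln(7.066 × 0.3786) / 1.571 = 0.9840 / 1.571 = 0.6263 d.
D_c = (k_1/k_2) L₀ e^(−k_1 t_c) = (0.259/1.83) × 32.7 × e^(−0.259×0.6263) = 0.1415 × 32.7 × 0.8503 = 3.935 mg/L.
Minimum DO = C_s − D_c = 10.5 − 3.935 = 6.565 mg/L.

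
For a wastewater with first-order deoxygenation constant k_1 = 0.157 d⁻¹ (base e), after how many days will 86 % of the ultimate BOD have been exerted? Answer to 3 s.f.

y/L₀ = 1 − e^(−k_1 t) = 0.86 ⇒ e^(−k_1 t) = 0.140
t = −ln(0.140) / 0.157 = 1.966 / 0.157 = 12.52 d.

t ≈ 12.5 d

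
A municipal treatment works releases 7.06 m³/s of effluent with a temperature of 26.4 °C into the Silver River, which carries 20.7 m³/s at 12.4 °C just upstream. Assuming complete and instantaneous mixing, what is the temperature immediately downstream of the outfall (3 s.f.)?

16.0 °C

Flow-weighted mixing: C = (Q_r C_r + Q_w C_w)/(Q_r + Q_w)
= (20.7×12.4 + 7.06×26.4)/(20.7 + 7.06) = 443.1/27.76 = 15.96 °C.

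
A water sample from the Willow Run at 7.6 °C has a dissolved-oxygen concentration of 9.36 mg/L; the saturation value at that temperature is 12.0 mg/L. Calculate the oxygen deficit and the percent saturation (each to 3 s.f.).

D ≈ 2.64 mg/L; 78.0 % saturation

D = C_s − C = 12.0 − 9.36 = 2.64 mg/L.
% saturation = 9.36/12.0 × 100 = 78.0 %.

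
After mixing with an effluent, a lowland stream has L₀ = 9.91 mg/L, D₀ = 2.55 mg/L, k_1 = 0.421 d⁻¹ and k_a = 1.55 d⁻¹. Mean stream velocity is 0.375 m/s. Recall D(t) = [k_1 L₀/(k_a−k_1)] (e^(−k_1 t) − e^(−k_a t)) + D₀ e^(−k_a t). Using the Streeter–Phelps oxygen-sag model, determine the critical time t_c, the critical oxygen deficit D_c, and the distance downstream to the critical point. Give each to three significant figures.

At the critical point dD/dt = 0, so k_1 L₀ e^(−k_1 t) = k_a D. Substituting D(t) from the Streeter–Phelps equation and solving for t gives
t_c = ln[(k_a/k_1)(1 − D₀(k_a−k_1)/(k_1 L₀))] / (k_a−k_1).
Here k_a−k_1 = 1.129 d⁻¹ and 1 − D₀(k_a−k_1)/(k_1 L₀) = 1 − 2.55×1.129/(0.421×9.91) = 0.3100, so
t_c = ln(3.682 × 0.3100) / 1.129 = 0.1320 / 1.129 = 0.1170 d.
L(t_c) = L₀ e^(−k_1 t_c) = 9.91 × 0.9520 = 9.434 mg/L, and at the critical point k_a D_c = k_1 L, so D_c = (0.421/1.55) × 9.434 = 2.562 mg/L.
x_c = v t_c = 0.375 m/s × 0.1170 d × 86400 s/d = 3789 m ≈ 3.79 km.

t_c ≈ 0.117 d; D_c ≈ 2.56 mg/L; x_c ≈ 3.79 km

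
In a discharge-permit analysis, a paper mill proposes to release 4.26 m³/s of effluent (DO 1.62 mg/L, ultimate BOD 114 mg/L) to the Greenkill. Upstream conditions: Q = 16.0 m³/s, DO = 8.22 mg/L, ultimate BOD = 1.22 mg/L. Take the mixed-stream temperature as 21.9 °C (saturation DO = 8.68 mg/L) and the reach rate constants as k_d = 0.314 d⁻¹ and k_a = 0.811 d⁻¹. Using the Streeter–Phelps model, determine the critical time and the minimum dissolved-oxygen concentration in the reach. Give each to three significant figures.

Mixed DO = (16.0×8.22 + 4.26×1.62)/(16.0+4.26) = 138.4/20.26 = 6.832 mg/L.
Mixed L₀ = (16.0×1.22 + 4.26×114)/(20.26) = 505.2/20.26 = 24.93 mg/L.
Initial deficit D₀ = C_s − DO₀ = 8.68 − 6.832 = 1.848 mg/L.
t_c = (1/0.4970) ln[(0.811/0.314)(1 − 1.848×0.4970/(0.314×24.93))] = 2.012 × ln(2.280) = 1.658 d.
D_c = (0.314/0.811) × 24.93 × e^(−0.314×1.658) = 0.3872 × 24.93 × 0.5941 = 5.736 mg/L.
Minimum DO = 8.68 − 5.736 = 2.944 mg/L.

t_c ≈ 1.66 d; minimum DO ≈ 2.94 mg/L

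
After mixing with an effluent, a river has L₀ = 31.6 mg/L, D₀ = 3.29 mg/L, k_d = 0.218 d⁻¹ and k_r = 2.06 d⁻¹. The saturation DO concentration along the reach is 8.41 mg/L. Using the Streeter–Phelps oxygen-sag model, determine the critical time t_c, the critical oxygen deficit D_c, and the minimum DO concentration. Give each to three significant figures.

t_c = [1/(k_r−k_d)] ln[(k_r/k_d)(1 − D₀(k_r−k_d)/(k_d L₀))]
= [1/(2.06−0.218)] ln[(2.06/0.218)(1 − 3.29×1.842/(0.218×31.6))]
= (1/1.842) ln[9.450 × 0.1203] = 0.5429 × ln(1.137) = 0.5429 × 0.1281 = 0.06953 d.
D_c = (k_d/k_r) L₀ e^(−k_d t_c) = (0.218/2.06) × 31.6 × e^(−0.218×0.06953) = 0.1058 × 31.6 × 0.9850 = 3.294 mg/L.
Minimum DO = C_s − D_c = 8.41 − 3.294 = 5.116 mg/L.

t_c ≈ 0.0695 d; D_c ≈ 3.29 mg/L; min DO ≈ 5.12 mg/L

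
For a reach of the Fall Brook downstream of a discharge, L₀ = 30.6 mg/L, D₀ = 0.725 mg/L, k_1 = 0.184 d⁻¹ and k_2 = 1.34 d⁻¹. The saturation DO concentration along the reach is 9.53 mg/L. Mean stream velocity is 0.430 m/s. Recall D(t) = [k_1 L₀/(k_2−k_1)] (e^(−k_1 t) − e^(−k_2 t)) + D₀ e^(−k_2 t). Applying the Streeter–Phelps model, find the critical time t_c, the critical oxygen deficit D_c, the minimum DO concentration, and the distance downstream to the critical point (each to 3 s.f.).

t_c ≈ 1.58 d; D_c ≈ 3.14 mg/L; min DO ≈ 6.39 mg/L; x_c ≈ 58.6 km

At the critical point dD/dt = 0, so k_1 L₀ e^(−k_1 t) = k_2 D. Substituting D(t) from the Streeter–Phelps equation and solving for t gives
t_c = ln[(k_2/k_1)(1 − D₀(k_2−k_1)/(k_1 L₀))] / (k_2−k_1).
Here k_2−k_1 = 1.156 d⁻¹ and 1 − D₀(k_2−k_1)/(k_1 L₀) = 1 − 0.725×1.156/(0.184×30.6) = 0.8511, so
t_c = ln(7.283 × 0.8511) / 1.156 = 1.824 / 1.156 = 1.578 d.
L(t_c) = L₀ e^(−k_1 t_c) = 30.6 × 0.7480 = 22.89 mg/L, and at the critical point k_2 D_c = k_1 L, so D_c = (0.184/1.34) × 22.89 = 3.143 mg/L.
Minimum DO = C_s − D_c = 9.53 − 3.143 = 6.387 mg/L.
x_c = v t_c = 0.430 m/s × 1.578 d × 86400 s/d = 58630 m ≈ 58.6 km.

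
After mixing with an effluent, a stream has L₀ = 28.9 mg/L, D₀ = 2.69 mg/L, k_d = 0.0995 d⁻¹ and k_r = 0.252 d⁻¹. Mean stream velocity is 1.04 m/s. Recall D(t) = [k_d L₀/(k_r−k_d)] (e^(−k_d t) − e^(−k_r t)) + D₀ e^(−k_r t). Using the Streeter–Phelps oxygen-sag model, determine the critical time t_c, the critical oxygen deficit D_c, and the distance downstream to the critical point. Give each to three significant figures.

t_c ≈ 5.08 d; D_c ≈ 6.88 mg/L; x_c ≈ 457 km

At the critical point dD/dt = 0, so k_d L₀ e^(−k_d t) = k_r D. Substituting D(t) from the Streeter–Phelps equation and solving for t gives
t_c = ln[(k_r/k_d)(1 − D₀(k_r−k_d)/(k_d L₀))] / (k_r−k_d).
Here k_r−k_d = 0.1525 d⁻¹ and 1 − D₀(k_r−k_d)/(k_d L₀) = 1 − 2.69×0.1525/(0.0995×28.9) = 0.8573, so
t_c = ln(2.533 × 0.8573) / 0.1525 = 0.7754 / 0.1525 = 5.084 d.
L(t_c) = L₀ e^(−k_d t_c) = 28.9 × 0.6030 = 17.43 mg/L, and at the critical point k_r D_c = k_d L, so D_c = (0.0995/0.252) × 17.43 = 6.880 mg/L.
x_c = v t_c = 1.04 m/s × 5.084 d × 86400 s/d = 456900 m ≈ 457 km.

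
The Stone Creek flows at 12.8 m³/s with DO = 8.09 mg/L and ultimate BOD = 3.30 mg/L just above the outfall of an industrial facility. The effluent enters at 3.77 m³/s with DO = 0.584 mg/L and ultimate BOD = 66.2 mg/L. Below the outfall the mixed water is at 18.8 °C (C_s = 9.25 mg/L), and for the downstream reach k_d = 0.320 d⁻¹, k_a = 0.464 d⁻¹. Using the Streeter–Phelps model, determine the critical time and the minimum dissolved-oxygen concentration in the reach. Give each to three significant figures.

Mixed DO = (12.8×8.09 + 3.77×0.584)/(12.8+3.77) = 105.8/16.57 = 6.382 mg/L.
Mixed L₀ = (12.8×3.30 + 3.77×66.2)/(16.57) = 291.8/16.57 = 17.61 mg/L.
Initial deficit D₀ = C_s − DO₀ = 9.25 − 6.382 = 2.868 mg/L.
t_c = (1/0.1440) ln[(0.464/0.320)(1 − 2.868×0.1440/(0.320×17.61))] = 6.944 × ln(1.344) = 2.052 d.
D_c = (0.320/0.464) × 17.61 × e^(−0.320×2.052) = 0.6897 × 17.61 × 0.5186 = 6.299 mg/L.
Minimum DO = 9.25 − 6.299 = 2.951 mg/L.

t_c ≈ 2.05 d; minimum DO ≈ 2.95 mg/L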